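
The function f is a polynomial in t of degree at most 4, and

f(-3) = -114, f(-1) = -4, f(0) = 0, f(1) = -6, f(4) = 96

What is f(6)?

Write f(t) = at^4 + bt³ + ct² + dt + e; the 5 given values yield a linear system in the 5 coefficients.
Solving, the leading coefficient vanishes, and f(t) = 3t³ - 5t² - 4t.
Then f(6) = 444.

444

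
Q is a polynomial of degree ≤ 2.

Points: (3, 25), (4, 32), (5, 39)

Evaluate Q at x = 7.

Write Q(x) = ax² + bx + c; the 3 given values yield a linear system in the 3 coefficients.
Solving, the leading coefficient vanishes, and Q(x) = 7x + 4.
Then Q(7) = 53.

53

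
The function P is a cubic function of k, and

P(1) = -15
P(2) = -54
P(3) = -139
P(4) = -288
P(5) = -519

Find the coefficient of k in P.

-3

First differences: -39, -85, -149, -231. Second differences: -46, -64, -82. Third differences: -18, -18.
Level-3 differences are constant, so P has degree 3.
Fitting a degree-3 polynomial gives P(k) = -3k³ - 5k² - 3k - 4.
The coefficient of k is -3.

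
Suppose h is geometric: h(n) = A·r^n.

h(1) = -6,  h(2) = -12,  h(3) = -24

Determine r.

Consecutive ratio: -12/(-6) = 2, and -24/(-12) = 2, so r = 2.
Then A·2^1 = -6 gives A = -3, and h(n) = -3·2^n.

2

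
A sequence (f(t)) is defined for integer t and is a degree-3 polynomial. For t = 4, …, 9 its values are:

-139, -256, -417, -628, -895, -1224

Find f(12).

First differences: -117, -161, -211, -267, -329. Second differences: -44, -50, -56, -62. Third differences: -6, -6, -6.
Level-3 differences are constant, so f has degree 3.
Fitting a degree-3 polynomial gives f(t) = -t³ - 7t² + 7t + 9.
Then f(12) = -2643.

-2643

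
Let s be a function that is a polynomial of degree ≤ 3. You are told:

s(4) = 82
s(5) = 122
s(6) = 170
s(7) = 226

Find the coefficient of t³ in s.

First differences: 40, 48, 56. Second differences: 8, 8.
Level-2 differences are constant, so s has degree 2.
Fitting a degree-2 polynomial gives s(t) = 4t² + 4t + 2.
The coefficient of t³ is 0.

0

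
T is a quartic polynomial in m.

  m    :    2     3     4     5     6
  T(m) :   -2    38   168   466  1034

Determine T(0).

-4

Write T(m) = am^4 + bm³ + cm² + dm + e; the 5 given values yield a linear system in the 5 coefficients.
Solving, T(m) = m^4 - m³ - m² - m - 4.
Then T(0) = -4.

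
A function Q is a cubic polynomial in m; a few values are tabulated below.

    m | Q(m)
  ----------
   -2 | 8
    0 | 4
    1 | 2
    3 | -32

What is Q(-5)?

104

Write Q(m) = am³ + bm² + cm + d; the 4 given values yield a linear system in the 4 coefficients.
Solving, Q(m) = -m³ - m² + 4.
Then Q(-5) = 104.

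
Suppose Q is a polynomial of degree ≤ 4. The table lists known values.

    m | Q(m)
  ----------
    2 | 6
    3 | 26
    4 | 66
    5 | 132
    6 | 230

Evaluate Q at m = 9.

776

Write Q(m) = am^4 + bm³ + cm² + dm + e; the 5 given values yield a linear system in the 5 coefficients.
Solving, the leading coefficient vanishes, and Q(m) = m³ + m² - 4m + 2.
Then Q(9) = 776.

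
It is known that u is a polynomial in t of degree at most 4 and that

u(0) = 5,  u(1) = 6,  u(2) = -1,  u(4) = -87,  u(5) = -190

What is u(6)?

-349

Write u(t) = at^4 + bt³ + ct² + dt + e; the 5 given values yield a linear system in the 5 coefficients.
Solving, the leading coefficient vanishes, and u(t) = -2t³ + 2t² + t + 5.
Then u(6) = -349.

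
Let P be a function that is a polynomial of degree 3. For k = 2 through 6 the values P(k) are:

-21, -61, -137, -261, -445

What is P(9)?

First differences: -40, -76, -124, -184. Second differences: -36, -48, -60. Third differences: -12, -12.
Level-3 differences are constant, so P has degree 3.
Fitting a degree-3 polynomial gives P(k) = -2k³ - 2k - 1.
Then P(9) = -1477.

-1477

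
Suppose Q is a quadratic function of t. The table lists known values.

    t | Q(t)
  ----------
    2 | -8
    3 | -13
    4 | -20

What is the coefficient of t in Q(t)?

0

Write Q(t) = at² + bt + c; the 3 given values yield a linear system in the 3 coefficients.
Solving, Q(t) = -t² - 4.
The coefficient of t is 0.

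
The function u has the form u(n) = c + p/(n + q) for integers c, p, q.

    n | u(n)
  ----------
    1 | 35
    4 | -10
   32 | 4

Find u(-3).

11

(u(n) − c)(n + q) = p for each data point; the three points give a linear system in c and q, then p follows.
Solving: c = 5, q = -2, p = -30, so u(n) = 5 − 30/(n − 2).
Then u(-3) = 5 − 30/(-5) = 11.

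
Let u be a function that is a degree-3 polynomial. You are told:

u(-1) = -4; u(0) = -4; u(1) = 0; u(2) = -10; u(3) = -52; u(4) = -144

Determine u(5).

-304

Write u(m) = am³ + bm² + cm + d; the 6 given values yield a linear system in the 4 coefficients.
Solving, u(m) = -3m³ + 2m² + 5m - 4.
Then u(5) = -304.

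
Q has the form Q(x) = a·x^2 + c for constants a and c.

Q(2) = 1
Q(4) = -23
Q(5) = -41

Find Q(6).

From Q(2) = 1 and Q(4) = -23: 4a + c = 1 and 16a + c = -23.
Subtracting: 12a = -24, so a = -2; then c = 1 − (-2)·4 = 9.
So Q(x) = -2x² + 9, and Q(6) = -63.

-63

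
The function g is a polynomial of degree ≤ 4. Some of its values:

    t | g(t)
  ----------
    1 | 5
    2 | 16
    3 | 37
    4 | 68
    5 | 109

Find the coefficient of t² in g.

First differences: 11, 21, 31, 41. Second differences: 10, 10, 10.
Level-2 differences are constant, so g has degree 2.
Fitting a degree-2 polynomial gives g(t) = 5t² - 4t + 4.
The coefficient of t² is 5.

5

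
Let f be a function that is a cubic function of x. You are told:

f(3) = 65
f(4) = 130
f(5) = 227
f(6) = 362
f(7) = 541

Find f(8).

770

First differences: 65, 97, 135, 179. Second differences: 32, 38, 44. Third differences: 6, 6.
Level-3 differences are constant, so f has degree 3.
Fitting a degree-3 polynomial gives f(x) = x³ + 4x² + 2.
Then f(8) = 770.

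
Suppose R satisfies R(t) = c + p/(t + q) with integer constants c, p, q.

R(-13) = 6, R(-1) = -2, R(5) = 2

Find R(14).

3

(R(t) − c)(t + q) = p for each data point; the three points give a linear system in c and q, then p follows.
Solving: c = 4, q = 4, p = -18, so R(t) = 4 − 18/(t + 4).
Then R(14) = 4 − 18/18 = 3.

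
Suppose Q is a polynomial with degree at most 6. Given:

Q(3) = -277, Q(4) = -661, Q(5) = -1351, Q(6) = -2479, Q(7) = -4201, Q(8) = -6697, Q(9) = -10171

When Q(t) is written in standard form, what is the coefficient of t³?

First differences: -384, -690, -1128, -1722, -2496, -3474. Second differences: -306, -438, -594, -774, -978. Third differences: -132, -156, -180, -204. Fourth differences: -24, -24, -24.
Level-4 differences are constant, so Q has degree 4.
Fitting a degree-4 polynomial gives Q(t) = -t^4 - 4t³ - 8t² - 5t - 1.
The coefficient of t³ is -4.

-4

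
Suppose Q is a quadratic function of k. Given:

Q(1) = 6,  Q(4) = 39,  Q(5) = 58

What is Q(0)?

3

Write Q(k) = ak² + bk + c; the 3 given values yield a linear system in the 3 coefficients.
Solving, Q(k) = 2k² + k + 3.
Then Q(0) = 3.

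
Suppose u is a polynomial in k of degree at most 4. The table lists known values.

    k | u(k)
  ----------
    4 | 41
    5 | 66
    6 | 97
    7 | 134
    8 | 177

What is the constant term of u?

1

First differences: 25, 31, 37, 43. Second differences: 6, 6, 6.
Level-2 differences are constant, so u has degree 2.
Fitting a degree-2 polynomial gives u(k) = 3k² - 2k + 1.
The constant term is u(0) = 1.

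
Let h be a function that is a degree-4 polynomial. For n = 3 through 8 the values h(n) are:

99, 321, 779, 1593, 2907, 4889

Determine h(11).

16883

First differences: 222, 458, 814, 1314, 1982. Second differences: 236, 356, 500, 668. Third differences: 120, 144, 168. Fourth differences: 24, 24.
Level-4 differences are constant, so h has degree 4.
Fitting a degree-4 polynomial gives h(n) = n^4 + 2n³ - 3n² - 6n + 9.
Then h(11) = 16883.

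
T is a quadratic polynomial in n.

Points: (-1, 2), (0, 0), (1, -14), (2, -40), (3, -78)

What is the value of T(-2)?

-8

Write T(n) = an² + bn + c; the 5 given values yield a linear system in the 3 coefficients.
Solving, T(n) = -6n² - 8n.
Then T(-2) = -8.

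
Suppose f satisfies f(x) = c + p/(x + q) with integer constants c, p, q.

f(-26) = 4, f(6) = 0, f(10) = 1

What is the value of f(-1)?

-21

(f(x) − c)(x + q) = p for each data point; the three points give a linear system in c and q, then p follows.
Solving: c = 3, q = 2, p = -24, so f(x) = 3 − 24/(x + 2).
Then f(-1) = 3 − 24/1 = -21.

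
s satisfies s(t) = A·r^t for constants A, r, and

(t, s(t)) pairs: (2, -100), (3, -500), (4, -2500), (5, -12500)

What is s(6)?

-62500

Consecutive ratio: -500/(-100) = 5, and -2500/(-500) = 5, so r = 5.
Then A·5^2 = -100 gives A = -4, and s(t) = -4·5^t.
s(6) = -4·5^6 = -62500.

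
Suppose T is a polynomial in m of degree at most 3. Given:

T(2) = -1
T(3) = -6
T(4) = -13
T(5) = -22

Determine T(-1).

2

First differences: -5, -7, -9. Second differences: -2, -2.
Level-2 differences are constant, so T has degree 2.
Fitting a degree-2 polynomial gives T(m) = -m² + 3.
Then T(-1) = 2.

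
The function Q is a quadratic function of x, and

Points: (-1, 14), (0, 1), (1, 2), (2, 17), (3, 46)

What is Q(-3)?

82

First differences: -13, 1, 15, 29. Second differences: 14, 14, 14.
Level-2 differences are constant, so Q has degree 2.
Fitting a degree-2 polynomial gives Q(x) = 7x² - 6x + 1.
Then Q(-3) = 82.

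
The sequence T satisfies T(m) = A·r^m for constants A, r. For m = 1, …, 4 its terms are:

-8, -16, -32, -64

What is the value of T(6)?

Consecutive ratio: -16/(-8) = 2, and -32/(-16) = 2, so r = 2.
Then A·2^1 = -8 gives A = -4, and T(m) = -4·2^m.
T(6) = -4·2^6 = -256.

-256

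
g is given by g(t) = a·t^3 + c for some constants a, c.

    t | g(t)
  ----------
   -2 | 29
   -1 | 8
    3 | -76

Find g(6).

-643

From g(-2) = 29 and g(-1) = 8: -8a + c = 29 and -1a + c = 8.
Subtracting: 7a = -21, so a = -3; then c = 29 − (-3)·(-8) = 5.
So g(t) = -3t³ + 5, and g(6) = -643.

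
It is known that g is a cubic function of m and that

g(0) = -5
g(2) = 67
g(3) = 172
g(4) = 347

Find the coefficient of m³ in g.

Write g(m) = am³ + bm² + cm + d; the 4 given values yield a linear system in the 4 coefficients.
Solving, g(m) = 3m³ + 8m² + 8m - 5.
The coefficient of m³ is 3.

3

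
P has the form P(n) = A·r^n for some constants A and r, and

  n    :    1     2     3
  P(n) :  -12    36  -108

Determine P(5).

Consecutive ratio: 36/(-12) = -3, and -108/36 = -3, so r = -3.
Then A·(-3)^1 = -12 gives A = 4, and P(n) = 4·(-3)^n.
P(5) = 4·(-3)^5 = -972.

-972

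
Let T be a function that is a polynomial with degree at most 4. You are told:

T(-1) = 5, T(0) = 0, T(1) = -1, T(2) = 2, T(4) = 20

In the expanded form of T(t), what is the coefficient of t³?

Write T(t) = at^4 + bt³ + ct² + dt + e; the 5 given values yield a linear system in the 5 coefficients.
Solving, the top 2 coefficients vanish, and T(t) = 2t² - 3t.
The coefficient of t³ is 0.

0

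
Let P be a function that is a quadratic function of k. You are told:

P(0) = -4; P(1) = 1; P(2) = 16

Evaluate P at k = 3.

41

Write P(k) = ak² + bk + c; the 3 given values yield a linear system in the 3 coefficients.
Solving, P(k) = 5k² - 4.
Then P(3) = 41.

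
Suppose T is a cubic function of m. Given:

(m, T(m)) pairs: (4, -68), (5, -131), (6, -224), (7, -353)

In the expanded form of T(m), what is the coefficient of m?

Write T(m) = am³ + bm² + cm + d; the 4 given values yield a linear system in the 4 coefficients.
Solving, T(m) = -m³ - 2m + 4.
The coefficient of m is -2.

-2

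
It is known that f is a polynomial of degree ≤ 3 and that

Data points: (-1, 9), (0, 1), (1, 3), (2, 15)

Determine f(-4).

93

First differences: -8, 2, 12. Second differences: 10, 10.
Level-2 differences are constant, so f has degree 2.
Fitting a degree-2 polynomial gives f(x) = 5x² - 3x + 1.
Then f(-4) = 93.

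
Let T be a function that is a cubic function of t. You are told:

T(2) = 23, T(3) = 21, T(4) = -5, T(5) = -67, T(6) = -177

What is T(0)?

3

First differences: -2, -26, -62, -110. Second differences: -24, -36, -48. Third differences: -12, -12.
Level-3 differences are constant, so T has degree 3.
Fitting a degree-3 polynomial gives T(t) = -2t³ + 6t² + 6t + 3.
The constant term is T(0) = 3.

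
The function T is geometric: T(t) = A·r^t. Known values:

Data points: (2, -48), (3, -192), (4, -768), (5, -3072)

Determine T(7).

Consecutive ratio: -192/(-48) = 4, and -768/(-192) = 4, so r = 4.
Then A·4^2 = -48 gives A = -3, and T(t) = -3·4^t.
T(7) = -3·4^7 = -49152.

-49152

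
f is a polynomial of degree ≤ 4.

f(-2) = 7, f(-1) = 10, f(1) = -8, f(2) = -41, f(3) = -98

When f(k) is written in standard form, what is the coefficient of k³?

-1

Write f(k) = ak^4 + bk³ + ck² + dk + e; the 5 given values yield a linear system in the 5 coefficients.
Solving, the leading coefficient vanishes, and f(k) = -k³ - 6k² - 8k + 7.
The coefficient of k³ is -1.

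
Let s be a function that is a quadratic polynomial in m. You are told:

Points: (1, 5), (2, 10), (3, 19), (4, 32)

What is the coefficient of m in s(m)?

-1

First differences: 5, 9, 13. Second differences: 4, 4.
Level-2 differences are constant, so s has degree 2.
Fitting a degree-2 polynomial gives s(m) = 2m² - m + 4.
The coefficient of m is -1.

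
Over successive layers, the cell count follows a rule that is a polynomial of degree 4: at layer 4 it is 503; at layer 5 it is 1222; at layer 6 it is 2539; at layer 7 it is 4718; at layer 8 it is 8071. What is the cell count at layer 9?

12958

Write the value at t as s(t).
Write s(t) = at^4 + bt³ + ct² + dt + e; the 5 given values yield a linear system in the 5 coefficients.
Solving, s(t) = 2t^4 - 3t² + 8t + 7.
Then s(9) = 12958.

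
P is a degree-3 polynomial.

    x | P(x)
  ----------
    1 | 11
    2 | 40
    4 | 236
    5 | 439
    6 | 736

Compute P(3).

109

Write P(x) = ax³ + bx² + cx + d; the 5 given values yield a linear system in the 4 coefficients.
Solving, P(x) = 3x³ + 2x² + 2x + 4.
Then P(3) = 109.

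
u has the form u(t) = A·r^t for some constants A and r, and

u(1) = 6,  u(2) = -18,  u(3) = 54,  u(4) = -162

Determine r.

Consecutive ratio: -18/6 = -3, and 54/(-18) = -3, so r = -3.
Then A·(-3)^1 = 6 gives A = -2, and u(t) = -2·(-3)^t.

-3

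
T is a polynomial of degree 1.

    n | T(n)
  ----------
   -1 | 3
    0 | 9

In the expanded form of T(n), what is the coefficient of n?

Write T(n) = an + b; the 2 given values yield a linear system in the 2 coefficients.
Solving, T(n) = 6n + 9.
The coefficient of n is 6.

6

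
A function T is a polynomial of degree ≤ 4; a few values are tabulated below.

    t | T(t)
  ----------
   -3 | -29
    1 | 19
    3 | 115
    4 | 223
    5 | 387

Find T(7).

931

Write T(t) = at^4 + bt³ + ct² + dt + e; the 5 given values yield a linear system in the 5 coefficients.
Solving, the leading coefficient vanishes, and T(t) = 2t³ + 4t² + 6t + 7.
Then T(7) = 931.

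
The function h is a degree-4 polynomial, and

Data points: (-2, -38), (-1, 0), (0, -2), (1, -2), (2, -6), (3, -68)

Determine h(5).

-822

First differences: 38, -2, 0, -4, -62. Second differences: -40, 2, -4, -58. Third differences: 42, -6, -54. Fourth differences: -48, -48.
Level-4 differences are constant, so h has degree 4.
Fitting a degree-4 polynomial gives h(n) = -2n^4 + 3n³ + 3n² - 4n - 2.
Then h(5) = -822.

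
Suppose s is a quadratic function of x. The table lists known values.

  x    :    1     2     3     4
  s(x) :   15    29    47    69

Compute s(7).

159

First differences: 14, 18, 22. Second differences: 4, 4.
Level-2 differences are constant, so s has degree 2.
Fitting a degree-2 polynomial gives s(x) = 2x² + 8x + 5.
Then s(7) = 159.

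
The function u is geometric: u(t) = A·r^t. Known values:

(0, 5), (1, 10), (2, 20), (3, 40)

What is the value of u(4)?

Consecutive ratio: 10/5 = 2, and 20/10 = 2, so r = 2.
Then A·2^0 = 5 gives A = 5, and u(t) = 5·2^t.
u(4) = 5·2^4 = 80.

80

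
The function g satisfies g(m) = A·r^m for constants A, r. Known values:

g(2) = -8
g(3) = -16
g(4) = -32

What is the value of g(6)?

Consecutive ratio: -16/(-8) = 2, and -32/(-16) = 2, so r = 2.
Then A·2^2 = -8 gives A = -2, and g(m) = -2·2^m.
g(6) = -2·2^6 = -128.

-128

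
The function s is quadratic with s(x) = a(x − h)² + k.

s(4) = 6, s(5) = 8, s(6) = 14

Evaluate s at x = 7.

First differences 2, 6; second difference 4 = 2a, so a = 2.
Expanding, the x-coefficient is −2ah = -4h; matching it to the data gives h = 4, and then k = 6.
So s(x) = 2(x − 4)² + 6.
s(7) = 2·3² + 6 = 24.

24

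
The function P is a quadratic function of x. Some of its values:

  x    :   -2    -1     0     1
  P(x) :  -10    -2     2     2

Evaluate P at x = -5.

-58

First differences: 8, 4, 0. Second differences: -4, -4.
Level-2 differences are constant, so P has degree 2.
Fitting a degree-2 polynomial gives P(x) = -2x² + 2x + 2.
Then P(-5) = -58.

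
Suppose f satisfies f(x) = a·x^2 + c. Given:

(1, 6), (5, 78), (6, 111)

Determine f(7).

From f(1) = 6 and f(5) = 78: 1a + c = 6 and 25a + c = 78.
Subtracting: 24a = 72, so a = 3; then c = 6 − 3·1 = 3.
So f(x) = 3x² + 3, and f(7) = 150.

150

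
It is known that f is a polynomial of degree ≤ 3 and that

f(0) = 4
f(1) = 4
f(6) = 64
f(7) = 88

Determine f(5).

44

Write f(t) = at³ + bt² + ct + d; the 4 given values yield a linear system in the 4 coefficients.
Solving, the leading coefficient vanishes, and f(t) = 2t² - 2t + 4.
Then f(5) = 44.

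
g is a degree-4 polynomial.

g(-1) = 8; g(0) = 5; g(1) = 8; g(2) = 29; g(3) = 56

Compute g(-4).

Write g(t) = at^4 + bt³ + ct² + dt + e; the 5 given values yield a linear system in the 5 coefficients.
Solving, g(t) = -t^4 + 4t³ + 4t² - 4t + 5.
Then g(-4) = -427.

-427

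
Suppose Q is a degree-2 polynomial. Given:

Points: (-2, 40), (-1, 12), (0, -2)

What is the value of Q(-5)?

208

Write Q(t) = at² + bt + c; the 3 given values yield a linear system in the 3 coefficients.
Solving, Q(t) = 7t² - 7t - 2.
Then Q(-5) = 208.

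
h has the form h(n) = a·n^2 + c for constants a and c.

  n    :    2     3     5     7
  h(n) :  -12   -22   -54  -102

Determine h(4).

From h(2) = -12 and h(3) = -22: 4a + c = -12 and 9a + c = -22.
Subtracting: 5a = -10, so a = -2; then c = -12 − (-2)·4 = -4.
So h(n) = -2n² − 4, and h(4) = -36.

-36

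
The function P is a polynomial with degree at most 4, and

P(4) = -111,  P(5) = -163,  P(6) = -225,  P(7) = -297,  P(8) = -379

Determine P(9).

Write P(x) = ax^4 + bx³ + cx² + dx + e; the 5 given values yield a linear system in the 5 coefficients.
Solving, the top 2 coefficients vanish, and P(x) = -5x² - 7x - 3.
Then P(9) = -471.

-471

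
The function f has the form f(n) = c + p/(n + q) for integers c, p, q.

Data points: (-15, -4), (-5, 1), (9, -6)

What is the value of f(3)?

-7

(f(n) − c)(n + q) = p for each data point; the three points give a linear system in c and q, then p follows.
Solving: c = -5, q = 3, p = -12, so f(n) = -5 − 12/(n + 3).
Then f(3) = -5 − 12/6 = -7.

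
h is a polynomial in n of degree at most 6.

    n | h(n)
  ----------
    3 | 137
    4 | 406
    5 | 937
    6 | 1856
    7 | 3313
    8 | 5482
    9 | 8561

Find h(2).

28

First differences: 269, 531, 919, 1457, 2169, 3079. Second differences: 262, 388, 538, 712, 910. Third differences: 126, 150, 174, 198. Fourth differences: 24, 24, 24.
Level-4 differences are constant, so h has degree 4.
Fitting a degree-4 polynomial gives h(n) = n^4 + 3n³ - 2n² - 3n + 2.
Then h(2) = 28.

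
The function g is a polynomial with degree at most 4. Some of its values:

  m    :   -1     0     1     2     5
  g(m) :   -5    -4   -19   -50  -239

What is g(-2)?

-22

Write g(m) = am^4 + bm³ + cm² + dm + e; the 5 given values yield a linear system in the 5 coefficients.
Solving, the top 2 coefficients vanish, and g(m) = -8m² - 7m - 4.
Then g(-2) = -22.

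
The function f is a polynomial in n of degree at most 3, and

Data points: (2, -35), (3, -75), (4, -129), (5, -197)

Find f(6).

-279

First differences: -40, -54, -68. Second differences: -14, -14.
Level-2 differences are constant, so f has degree 2.
Fitting a degree-2 polynomial gives f(n) = -7n² - 5n + 3.
Then f(6) = -279.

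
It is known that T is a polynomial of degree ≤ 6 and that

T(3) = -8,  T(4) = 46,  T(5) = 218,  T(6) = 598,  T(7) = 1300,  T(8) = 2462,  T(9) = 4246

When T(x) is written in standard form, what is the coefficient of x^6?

First differences: 54, 172, 380, 702, 1162, 1784. Second differences: 118, 208, 322, 460, 622. Third differences: 90, 114, 138, 162. Fourth differences: 24, 24, 24.
Level-4 differences are constant, so T has degree 4.
Fitting a degree-4 polynomial gives T(x) = x^4 - 3x³ - 2x² + 4x - 2.
The coefficient of x^6 is 0.

0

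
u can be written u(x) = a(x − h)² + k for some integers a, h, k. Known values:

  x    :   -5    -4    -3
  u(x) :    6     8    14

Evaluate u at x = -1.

38

First differences 2, 6; second difference 4 = 2a, so a = 2.
Expanding, the x-coefficient is −2ah = -4h; matching it to the data gives h = -5, and then k = 6.
So u(x) = 2(x + 5)² + 6.
u(-1) = 2·4² + 6 = 38.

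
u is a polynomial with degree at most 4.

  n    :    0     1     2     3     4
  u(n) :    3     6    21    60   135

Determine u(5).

258

First differences: 3, 15, 39, 75. Second differences: 12, 24, 36. Third differences: 12, 12.
Level-3 differences are constant, so u has degree 3.
Extending the table by one column gives the next first difference 123, so u(5) = 135 + 123 = 258.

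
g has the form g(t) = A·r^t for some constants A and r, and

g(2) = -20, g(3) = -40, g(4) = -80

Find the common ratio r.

Consecutive ratio: -40/(-20) = 2, and -80/(-40) = 2, so r = 2.
Then A·2^2 = -20 gives A = -5, and g(t) = -5·2^t.

2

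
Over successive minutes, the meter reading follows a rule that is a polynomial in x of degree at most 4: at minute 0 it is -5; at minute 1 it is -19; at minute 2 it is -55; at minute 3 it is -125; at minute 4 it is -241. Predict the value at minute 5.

Write the value at x as P(x).
Write P(x) = ax^4 + bx³ + cx² + dx + e; the 5 given values yield a linear system in the 5 coefficients.
Solving, the leading coefficient vanishes, and P(x) = -2x³ - 5x² - 7x - 5.
Then P(5) = -415.

-415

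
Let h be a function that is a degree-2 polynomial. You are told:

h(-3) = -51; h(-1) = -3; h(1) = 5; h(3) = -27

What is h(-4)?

Write h(t) = at² + bt + c; the 4 given values yield a linear system in the 3 coefficients.
Solving, h(t) = -5t² + 4t + 6.
Then h(-4) = -90.

-90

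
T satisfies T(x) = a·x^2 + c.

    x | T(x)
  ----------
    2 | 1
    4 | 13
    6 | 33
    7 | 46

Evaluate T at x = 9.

From T(2) = 1 and T(4) = 13: 4a + c = 1 and 16a + c = 13.
Subtracting: 12a = 12, so a = 1; then c = 1 − 1·4 = -3.
So T(x) = 1x² − 3, and T(9) = 78.

78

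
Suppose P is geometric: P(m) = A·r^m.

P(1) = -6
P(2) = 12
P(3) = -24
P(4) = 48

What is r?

Consecutive ratio: 12/(-6) = -2, and -24/12 = -2, so r = -2.
Then A·(-2)^1 = -6 gives A = 3, and P(m) = 3·(-2)^m.

-2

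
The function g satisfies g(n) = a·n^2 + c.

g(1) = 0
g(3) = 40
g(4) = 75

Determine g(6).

175

From g(1) = 0 and g(3) = 40: 1a + c = 0 and 9a + c = 40.
Subtracting: 8a = 40, so a = 5; then c = 0 − 5·1 = -5.
So g(n) = 5n² − 5, and g(6) = 175.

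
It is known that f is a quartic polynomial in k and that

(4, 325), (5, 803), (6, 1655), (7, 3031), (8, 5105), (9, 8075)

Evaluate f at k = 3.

95

Write f(k) = ak^4 + bk³ + ck² + dk + e; the 6 given values yield a linear system in the 5 coefficients.
Solving, f(k) = k^4 + 3k³ - 9k² + 7k - 7.
Then f(3) = 95.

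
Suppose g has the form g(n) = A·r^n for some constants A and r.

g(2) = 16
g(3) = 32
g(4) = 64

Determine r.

Consecutive ratio: 32/16 = 2, and 64/32 = 2, so r = 2.
Then A·2^2 = 16 gives A = 4, and g(n) = 4·2^n.

2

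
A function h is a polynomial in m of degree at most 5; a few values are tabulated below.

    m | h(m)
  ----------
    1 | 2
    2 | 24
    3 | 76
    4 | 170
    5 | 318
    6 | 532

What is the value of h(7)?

Write h(m) = am^5 + bm^4 + cm³ + dm² + em + p; the 6 given values yield a linear system in the 6 coefficients.
Solving, the top 2 coefficients vanish, and h(m) = 2m³ + 3m² - m - 2.
Then h(7) = 824.

824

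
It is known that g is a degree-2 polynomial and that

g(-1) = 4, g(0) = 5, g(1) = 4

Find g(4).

-11

Write g(t) = at² + bt + c; the 3 given values yield a linear system in the 3 coefficients.
Solving, g(t) = -t² + 5.
Then g(4) = -11.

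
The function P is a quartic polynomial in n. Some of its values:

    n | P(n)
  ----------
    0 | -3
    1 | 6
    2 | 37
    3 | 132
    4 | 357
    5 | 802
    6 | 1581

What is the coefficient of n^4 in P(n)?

1

Write P(n) = an^4 + bn³ + cn² + dn + e; the 7 given values yield a linear system in the 5 coefficients.
Solving, P(n) = n^4 + n³ + n² + 6n - 3.
The coefficient of n^4 is 1.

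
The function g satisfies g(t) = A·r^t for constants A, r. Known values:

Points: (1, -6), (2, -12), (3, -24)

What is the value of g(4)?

Consecutive ratio: -12/(-6) = 2, and -24/(-12) = 2, so r = 2.
Then A·2^1 = -6 gives A = -3, and g(t) = -3·2^t.
g(4) = -3·2^4 = -48.

-48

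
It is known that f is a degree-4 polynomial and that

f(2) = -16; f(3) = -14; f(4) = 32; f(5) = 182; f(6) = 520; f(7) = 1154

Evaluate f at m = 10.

First differences: 2, 46, 150, 338, 634. Second differences: 44, 104, 188, 296. Third differences: 60, 84, 108. Fourth differences: 24, 24.
Level-4 differences are constant, so f has degree 4.
Fitting a degree-4 polynomial gives f(m) = m^4 - 4m³ + 3m² - 2m - 8.
Then f(10) = 6272.

6272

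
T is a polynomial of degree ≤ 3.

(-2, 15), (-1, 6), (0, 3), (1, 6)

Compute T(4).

51

First differences: -9, -3, 3. Second differences: 6, 6.
Level-2 differences are constant, so T has degree 2.
Fitting a degree-2 polynomial gives T(x) = 3x² + 3.
Then T(4) = 51.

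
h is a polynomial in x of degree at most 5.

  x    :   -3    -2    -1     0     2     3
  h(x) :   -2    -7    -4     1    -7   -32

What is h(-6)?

Write h(x) = ax^5 + bx^4 + cx³ + dx² + ex + p; the 6 given values yield a linear system in the 6 coefficients.
Solving, the top 2 coefficients vanish, and h(x) = -x³ - 2x² + 4x + 1.
Then h(-6) = 121.

121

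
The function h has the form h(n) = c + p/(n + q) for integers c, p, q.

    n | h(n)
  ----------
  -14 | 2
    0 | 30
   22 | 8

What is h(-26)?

(h(n) − c)(n + q) = p for each data point; the three points give a linear system in c and q, then p follows.
Solving: c = 6, q = 2, p = 48, so h(n) = 6 + 48/(n + 2).
Then h(-26) = 6 + 48/(-24) = 4.

4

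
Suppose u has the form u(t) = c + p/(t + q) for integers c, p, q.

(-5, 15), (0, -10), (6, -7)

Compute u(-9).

(u(t) − c)(t + q) = p for each data point; the three points give a linear system in c and q, then p follows.
Solving: c = -5, q = 4, p = -20, so u(t) = -5 − 20/(t + 4).
Then u(-9) = -5 − 20/(-5) = -1.

-1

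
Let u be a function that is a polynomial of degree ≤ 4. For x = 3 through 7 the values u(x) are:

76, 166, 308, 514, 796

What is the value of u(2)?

26

First differences: 90, 142, 206, 282. Second differences: 52, 64, 76. Third differences: 12, 12.
Level-3 differences are constant, so u has degree 3.
Fitting a degree-3 polynomial gives u(x) = 2x³ + 2x² + 2x - 2.
Then u(2) = 26.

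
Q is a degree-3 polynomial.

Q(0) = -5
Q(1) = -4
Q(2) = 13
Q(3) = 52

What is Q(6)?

Write Q(t) = at³ + bt² + ct + d; the 4 given values yield a linear system in the 4 coefficients.
Solving, Q(t) = t³ + 5t² - 5t - 5.
Then Q(6) = 361.

361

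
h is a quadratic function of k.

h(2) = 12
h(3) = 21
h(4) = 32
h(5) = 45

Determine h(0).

First differences: 9, 11, 13. Second differences: 2, 2.
Level-2 differences are constant, so h has degree 2.
Fitting a degree-2 polynomial gives h(k) = k² + 4k.
Then h(0) = 0.

0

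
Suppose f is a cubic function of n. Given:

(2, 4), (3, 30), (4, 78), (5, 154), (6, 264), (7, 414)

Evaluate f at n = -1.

-2

First differences: 26, 48, 76, 110, 150. Second differences: 22, 28, 34, 40. Third differences: 6, 6, 6.
Level-3 differences are constant, so f has degree 3.
Fitting a degree-3 polynomial gives f(n) = n³ + 2n² - 3n - 6.
Then f(-1) = -2.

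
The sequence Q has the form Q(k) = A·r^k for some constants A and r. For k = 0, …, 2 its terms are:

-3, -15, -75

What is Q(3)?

Consecutive ratio: -15/(-3) = 5, and -75/(-15) = 5, so r = 5.
Then A·5^0 = -3 gives A = -3, and Q(k) = -3·5^k.
Q(3) = -3·5^3 = -375.

-375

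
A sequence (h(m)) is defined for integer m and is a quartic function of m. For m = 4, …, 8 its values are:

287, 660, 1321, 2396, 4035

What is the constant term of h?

-5

Write h(m) = am^4 + bm³ + cm² + dm + e; the 5 given values yield a linear system in the 5 coefficients.
Solving, h(m) = m^4 - m³ + 8m² - 7m - 5.
The constant term is h(0) = -5.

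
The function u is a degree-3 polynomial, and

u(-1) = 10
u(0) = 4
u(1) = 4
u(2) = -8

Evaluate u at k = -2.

Write u(k) = ak³ + bk² + ck + d; the 4 given values yield a linear system in the 4 coefficients.
Solving, u(k) = -3k³ + 3k² + 4.
Then u(-2) = 40.

40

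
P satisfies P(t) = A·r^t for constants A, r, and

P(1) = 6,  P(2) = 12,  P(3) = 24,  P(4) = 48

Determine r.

2

Consecutive ratio: 12/6 = 2, and 24/12 = 2, so r = 2.
Then A·2^1 = 6 gives A = 3, and P(t) = 3·2^t.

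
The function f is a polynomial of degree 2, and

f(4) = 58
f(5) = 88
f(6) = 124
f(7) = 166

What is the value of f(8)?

First differences: 30, 36, 42. Second differences: 6, 6.
Level-2 differences are constant, so f has degree 2.
Fitting a degree-2 polynomial gives f(m) = 3m² + 3m - 2.
Then f(8) = 214.

214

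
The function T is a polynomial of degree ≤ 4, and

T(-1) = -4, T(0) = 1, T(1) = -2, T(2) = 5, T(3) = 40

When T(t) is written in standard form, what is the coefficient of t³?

3

First differences: 5, -3, 7, 35. Second differences: -8, 10, 28. Third differences: 18, 18.
Level-3 differences are constant, so T has degree 3.
Fitting a degree-3 polynomial gives T(t) = 3t³ - 4t² - 2t + 1.
The coefficient of t³ is 3.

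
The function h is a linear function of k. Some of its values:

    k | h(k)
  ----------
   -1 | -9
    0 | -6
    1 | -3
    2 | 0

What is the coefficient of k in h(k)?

3

Write h(k) = ak + b; the 4 given values yield a linear system in the 2 coefficients.
Solving, h(k) = 3k - 6.
The coefficient of k is 3.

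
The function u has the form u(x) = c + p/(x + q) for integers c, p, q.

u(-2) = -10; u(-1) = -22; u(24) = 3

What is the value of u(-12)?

(u(x) − c)(x + q) = p for each data point; the three points give a linear system in c and q, then p follows.
Solving: c = 2, q = 0, p = 24, so u(x) = 2 + 24/(x + 0).
Then u(-12) = 2 + 24/(-12) = 0.

0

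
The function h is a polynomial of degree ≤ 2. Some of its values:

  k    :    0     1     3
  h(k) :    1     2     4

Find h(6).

7

Write h(k) = ak² + bk + c; the 3 given values yield a linear system in the 3 coefficients.
Solving, the leading coefficient vanishes, and h(k) = k + 1.
Then h(6) = 7.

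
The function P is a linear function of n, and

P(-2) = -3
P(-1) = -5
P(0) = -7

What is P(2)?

First differences: -2, -2.
Level-1 differences are constant, so P has degree 1.
Fitting a degree-1 polynomial gives P(n) = -2n - 7.
Then P(2) = -11.

-11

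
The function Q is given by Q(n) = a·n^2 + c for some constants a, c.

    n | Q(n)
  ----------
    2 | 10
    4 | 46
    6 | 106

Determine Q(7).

145

From Q(2) = 10 and Q(4) = 46: 4a + c = 10 and 16a + c = 46.
Subtracting: 12a = 36, so a = 3; then c = 10 − 3·4 = -2.
So Q(n) = 3n² − 2, and Q(7) = 145.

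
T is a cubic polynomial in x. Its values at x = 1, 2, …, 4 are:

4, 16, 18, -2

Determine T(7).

Write T(x) = ax³ + bx² + cx + d; the 4 given values yield a linear system in the 4 coefficients.
Solving, T(x) = -2x³ + 7x² + 5x - 6.
Then T(7) = -314.

-314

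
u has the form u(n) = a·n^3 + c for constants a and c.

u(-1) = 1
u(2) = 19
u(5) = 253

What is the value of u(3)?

57

From u(-1) = 1 and u(2) = 19: -1a + c = 1 and 8a + c = 19.
Subtracting: 9a = 18, so a = 2; then c = 1 − 2·(-1) = 3.
So u(n) = 2n³ + 3, and u(3) = 57.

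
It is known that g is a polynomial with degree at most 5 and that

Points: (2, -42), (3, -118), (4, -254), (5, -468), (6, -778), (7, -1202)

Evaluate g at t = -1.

First differences: -76, -136, -214, -310, -424. Second differences: -60, -78, -96, -114. Third differences: -18, -18, -18.
Level-3 differences are constant, so g has degree 3.
Fitting a degree-3 polynomial gives g(t) = -3t³ - 3t² - 4t + 2.
Then g(-1) = 6.

6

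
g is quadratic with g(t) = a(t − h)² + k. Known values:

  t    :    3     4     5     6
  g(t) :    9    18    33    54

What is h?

2

First differences 9, 15, 21; second difference 6 = 2a, so a = 3.
Expanding, the t-coefficient is −2ah = -6h; matching it to the data gives h = 2, and then k = 6.
So g(t) = 3(t − 2)² + 6.
Hence h = 2.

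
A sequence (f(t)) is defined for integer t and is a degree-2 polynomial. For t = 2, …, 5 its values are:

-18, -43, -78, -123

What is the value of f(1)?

-3

Write f(t) = at² + bt + c; the 4 given values yield a linear system in the 3 coefficients.
Solving, f(t) = -5t² + 2.
Then f(1) = -3.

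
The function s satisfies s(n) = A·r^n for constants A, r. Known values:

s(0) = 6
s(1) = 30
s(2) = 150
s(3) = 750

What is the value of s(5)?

Consecutive ratio: 30/6 = 5, and 150/30 = 5, so r = 5.
Then A·5^0 = 6 gives A = 6, and s(n) = 6·5^n.
s(5) = 6·5^5 = 18750.

18750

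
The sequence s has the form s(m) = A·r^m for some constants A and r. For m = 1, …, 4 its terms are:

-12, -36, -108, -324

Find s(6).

-2916

Consecutive ratio: -36/(-12) = 3, and -108/(-36) = 3, so r = 3.
Then A·3^1 = -12 gives A = -4, and s(m) = -4·3^m.
s(6) = -4·3^6 = -2916.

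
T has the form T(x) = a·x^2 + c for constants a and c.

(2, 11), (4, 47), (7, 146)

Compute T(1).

From T(2) = 11 and T(4) = 47: 4a + c = 11 and 16a + c = 47.
Subtracting: 12a = 36, so a = 3; then c = 11 − 3·4 = -1.
So T(x) = 3x² − 1, and T(1) = 2.

2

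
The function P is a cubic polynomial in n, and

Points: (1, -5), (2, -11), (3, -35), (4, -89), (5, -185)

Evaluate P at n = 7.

Write P(n) = an³ + bn² + cn + d; the 5 given values yield a linear system in the 4 coefficients.
Solving, P(n) = -2n³ + 3n² - n - 5.
Then P(7) = -551.

-551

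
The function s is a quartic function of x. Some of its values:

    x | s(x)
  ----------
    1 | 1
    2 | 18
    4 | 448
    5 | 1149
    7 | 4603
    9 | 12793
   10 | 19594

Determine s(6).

2446

Write s(x) = ax^4 + bx³ + cx² + dx + e; the 7 given values yield a linear system in the 5 coefficients.
Solving, s(x) = 2x^4 - 4x² - x + 4.
Then s(6) = 2446.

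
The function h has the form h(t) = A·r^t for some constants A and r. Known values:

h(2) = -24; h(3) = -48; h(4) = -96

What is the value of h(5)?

Consecutive ratio: -48/(-24) = 2, and -96/(-48) = 2, so r = 2.
Then A·2^2 = -24 gives A = -6, and h(t) = -6·2^t.
h(5) = -6·2^5 = -192.

-192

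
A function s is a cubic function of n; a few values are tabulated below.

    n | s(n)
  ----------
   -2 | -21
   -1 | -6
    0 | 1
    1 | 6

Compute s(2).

15

Write s(n) = an³ + bn² + cn + d; the 4 given values yield a linear system in the 4 coefficients.
Solving, s(n) = n³ - n² + 5n + 1.
Then s(2) = 15.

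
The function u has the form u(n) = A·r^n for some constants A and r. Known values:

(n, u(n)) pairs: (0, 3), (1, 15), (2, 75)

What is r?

5

Consecutive ratio: 15/3 = 5, and 75/15 = 5, so r = 5.
Then A·5^0 = 3 gives A = 3, and u(n) = 3·5^n.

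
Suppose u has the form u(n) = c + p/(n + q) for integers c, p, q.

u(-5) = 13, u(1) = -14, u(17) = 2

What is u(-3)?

(u(n) − c)(n + q) = p for each data point; the three points give a linear system in c and q, then p follows.
Solving: c = 4, q = 1, p = -36, so u(n) = 4 − 36/(n + 1).
Then u(-3) = 4 − 36/(-2) = 22.

22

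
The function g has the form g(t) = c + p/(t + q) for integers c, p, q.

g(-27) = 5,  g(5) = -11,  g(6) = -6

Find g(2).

(g(t) − c)(t + q) = p for each data point; the three points give a linear system in c and q, then p follows.
Solving: c = 4, q = -3, p = -30, so g(t) = 4 − 30/(t − 3).
Then g(2) = 4 − 30/(-1) = 34.

34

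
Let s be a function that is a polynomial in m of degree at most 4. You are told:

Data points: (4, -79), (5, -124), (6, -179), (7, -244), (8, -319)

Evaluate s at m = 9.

Write s(m) = am^4 + bm³ + cm² + dm + e; the 5 given values yield a linear system in the 5 coefficients.
Solving, the top 2 coefficients vanish, and s(m) = -5m² + 1.
Then s(9) = -404.

-404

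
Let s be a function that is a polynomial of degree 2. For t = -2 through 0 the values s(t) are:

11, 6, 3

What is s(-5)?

Write s(t) = at² + bt + c; the 3 given values yield a linear system in the 3 coefficients.
Solving, s(t) = t² - 2t + 3.
Then s(-5) = 38.

38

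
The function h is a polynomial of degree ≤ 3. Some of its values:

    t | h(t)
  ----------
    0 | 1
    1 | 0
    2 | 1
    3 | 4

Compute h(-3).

Write h(t) = at³ + bt² + ct + d; the 4 given values yield a linear system in the 4 coefficients.
Solving, the leading coefficient vanishes, and h(t) = t² - 2t + 1.
Then h(-3) = 16.

16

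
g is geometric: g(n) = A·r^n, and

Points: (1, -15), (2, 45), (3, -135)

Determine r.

-3

Consecutive ratio: 45/(-15) = -3, and -135/45 = -3, so r = -3.
Then A·(-3)^1 = -15 gives A = 5, and g(n) = 5·(-3)^n.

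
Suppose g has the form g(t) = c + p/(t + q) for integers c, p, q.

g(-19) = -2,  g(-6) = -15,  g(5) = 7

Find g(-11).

-5

(g(t) − c)(t + q) = p for each data point; the three points give a linear system in c and q, then p follows.
Solving: c = 1, q = 3, p = 48, so g(t) = 1 + 48/(t + 3).
Then g(-11) = 1 + 48/(-8) = -5.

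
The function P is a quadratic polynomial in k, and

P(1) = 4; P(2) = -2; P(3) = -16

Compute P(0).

Write P(k) = ak² + bk + c; the 3 given values yield a linear system in the 3 coefficients.
Solving, P(k) = -4k² + 6k + 2.
Then P(0) = 2.

2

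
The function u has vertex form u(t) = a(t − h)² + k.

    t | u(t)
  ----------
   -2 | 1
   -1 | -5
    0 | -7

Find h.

First differences -6, -2; second difference 4 = 2a, so a = 2.
Expanding, the t-coefficient is −2ah = -4h; matching it to the data gives h = 0, and then k = -7.
So u(t) = 2(t + 0)² − 7.
Hence h = 0.

0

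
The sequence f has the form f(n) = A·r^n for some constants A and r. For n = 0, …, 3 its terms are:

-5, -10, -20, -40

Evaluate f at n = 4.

Consecutive ratio: -10/(-5) = 2, and -20/(-10) = 2, so r = 2.
Then A·2^0 = -5 gives A = -5, and f(n) = -5·2^n.
f(4) = -5·2^4 = -80.

-80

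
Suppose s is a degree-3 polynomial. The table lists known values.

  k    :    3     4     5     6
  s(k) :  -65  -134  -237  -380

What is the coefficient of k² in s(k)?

Write s(k) = ak³ + bk² + ck + d; the 4 given values yield a linear system in the 4 coefficients.
Solving, s(k) = -k³ - 5k² + 3k - 2.
The coefficient of k² is -5.

-5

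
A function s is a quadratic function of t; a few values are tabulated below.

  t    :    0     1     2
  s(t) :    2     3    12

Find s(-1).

9

Write s(t) = at² + bt + c; the 3 given values yield a linear system in the 3 coefficients.
Solving, s(t) = 4t² - 3t + 2.
Then s(-1) = 9.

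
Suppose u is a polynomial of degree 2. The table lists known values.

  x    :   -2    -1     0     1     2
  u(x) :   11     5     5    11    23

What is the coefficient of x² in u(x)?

First differences: -6, 0, 6, 12. Second differences: 6, 6, 6.
Level-2 differences are constant, so u has degree 2.
Fitting a degree-2 polynomial gives u(x) = 3x² + 3x + 5.
The coefficient of x² is 3.

3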